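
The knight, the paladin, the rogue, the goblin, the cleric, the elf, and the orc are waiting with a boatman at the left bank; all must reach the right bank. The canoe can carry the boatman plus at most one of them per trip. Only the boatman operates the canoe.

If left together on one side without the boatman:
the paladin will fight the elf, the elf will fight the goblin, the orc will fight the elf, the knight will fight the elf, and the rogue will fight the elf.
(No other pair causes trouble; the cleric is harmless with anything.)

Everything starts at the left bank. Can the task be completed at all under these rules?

No

Following every safe sequence of crossings from the start, the most of the 7 that can be at the right bank as the canoe arrives there on crossings 1, 3, 5 is 1, 2, 3 respectively; the best ever achieved is 3 of 7.
From crossing 7 on, no configuration arises that was not already reachable earlier: only 26 distinct safe configurations (who is on which side, and where the canoe is) can ever be reached, none of them has everyone across, and every continuation just revisits them. So no valid plan exists.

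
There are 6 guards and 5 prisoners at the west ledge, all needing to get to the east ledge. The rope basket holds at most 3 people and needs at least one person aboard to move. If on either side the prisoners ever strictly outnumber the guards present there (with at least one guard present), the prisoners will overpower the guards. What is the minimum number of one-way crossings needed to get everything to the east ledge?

Counting alone: each trip to the east ledge takes at most 3 across and each return brings at least 1 back, so after t trips out (and t−1 returns) at most 3t − (t−1) of the 11 are across; that first reaches 11 at t = 5, so at least 9 crossings are needed.
The plan below uses exactly 9 crossings, so it is optimal:
1. 3 prisoners → the east ledge.  (the west ledge: 6G 2P; the east ledge: 0G 3P)
2. 1 prisoner ← the west ledge.  (the west ledge: 6G 3P; the east ledge: 0G 2P)
3. 3 guards → the east ledge.  (the west ledge: 3G 3P; the east ledge: 3G 2P)
4. 1 guard ← the west ledge.  (the west ledge: 4G 3P; the east ledge: 2G 2P)
5. 2 guards and 1 prisoner → the east ledge.  (the west ledge: 2G 2P; the east ledge: 4G 3P)
6. 1 guard ← the west ledge.  (the west ledge: 3G 2P; the east ledge: 3G 3P)
7. 2 guards and 1 prisoner → the east ledge.  (the west ledge: 1G 1P; the east ledge: 5G 4P)
8. 1 guard ← the west ledge.  (the west ledge: 2G 1P; the east ledge: 4G 4P)
9. 2 guards and 1 prisoner → the east ledge.  (the west ledge: 0G 0P; the east ledge: 6G 5P)

9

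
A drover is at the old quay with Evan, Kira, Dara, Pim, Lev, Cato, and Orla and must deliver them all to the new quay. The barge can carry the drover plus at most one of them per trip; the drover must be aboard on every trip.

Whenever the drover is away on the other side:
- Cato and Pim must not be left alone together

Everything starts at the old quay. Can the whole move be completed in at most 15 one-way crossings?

Yes — this plan uses 13 crossings (≤ 15):
1. Drover goes to the new quay with Pim.  [the old quay: Cato, Dara, Evan, Kira, Lev, Orla | the new quay: Pim]
2. Drover goes back to the old quay alone.  [the old quay: Cato, Dara, Evan, Kira, Lev, Orla | the new quay: Pim]
3. Drover goes to the new quay with Evan.  [the old quay: Cato, Dara, Kira, Lev, Orla | the new quay: Evan, Pim]
4. Drover goes back to the old quay alone.  [the old quay: Cato, Dara, Kira, Lev, Orla | the new quay: Evan, Pim]
5. Drover goes to the new quay with Kira.  [the old quay: Cato, Dara, Lev, Orla | the new quay: Evan, Kira, Pim]
6. Drover goes back to the old quay alone.  [the old quay: Cato, Dara, Lev, Orla | the new quay: Evan, Kira, Pim]
7. Drover goes to the new quay with Dara.  [the old quay: Cato, Lev, Orla | the new quay: Dara, Evan, Kira, Pim]
8. Drover goes back to the old quay alone.  [the old quay: Cato, Lev, Orla | the new quay: Dara, Evan, Kira, Pim]
9. Drover goes to the new quay with Lev.  [the old quay: Cato, Orla | the new quay: Dara, Evan, Kira, Lev, Pim]
10. Drover goes back to the old quay alone.  [the old quay: Cato, Orla | the new quay: Dara, Evan, Kira, Lev, Pim]
11. Drover goes to the new quay with Orla.  [the old quay: Cato | the new quay: Dara, Evan, Kira, Lev, Orla, Pim]
12. Drover goes back to the old quay alone.  [the old quay: Cato | the new quay: Dara, Evan, Kira, Lev, Orla, Pim]
13. Drover goes to the new quay with Cato.  [the old quay: — | the new quay: Cato, Dara, Evan, Kira, Lev, Orla, Pim]

Yes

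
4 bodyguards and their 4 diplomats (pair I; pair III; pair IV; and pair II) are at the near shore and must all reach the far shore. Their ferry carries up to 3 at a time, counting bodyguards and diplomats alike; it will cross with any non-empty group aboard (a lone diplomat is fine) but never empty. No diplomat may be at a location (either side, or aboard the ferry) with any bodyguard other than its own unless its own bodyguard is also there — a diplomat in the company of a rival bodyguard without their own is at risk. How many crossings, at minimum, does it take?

Counting alone: each trip to the far shore takes at most 3 across and each return brings at least 1 back, so after t trips out (and t−1 returns) at most 3t − (t−1) of the 8 are across; that first reaches 8 at t = 4, so at least 7 crossings are needed.
The safety rule pushes this higher. Following every safe sequence of crossings, the most of the 8 that can be at the far shore as the ferry arrives there on crossing 7 is 7 — never all 8.
So no plan with fewer than 9 crossings exists, and this one achieves 9:
1. bodyguard I and diplomat I cross → the far shore.
2. bodyguard I crosses ← the near shore.
3. bodyguard I, bodyguard III, and diplomat III cross → the far shore.
4. bodyguard I and diplomat I cross ← the near shore.
5. bodyguard I, bodyguard II, and bodyguard IV cross → the far shore.
6. diplomat III crosses ← the near shore.
7. diplomat I and diplomat III cross → the far shore.
8. diplomat I crosses ← the near shore.
9. diplomat I, diplomat II, and diplomat IV cross → the far shore.

9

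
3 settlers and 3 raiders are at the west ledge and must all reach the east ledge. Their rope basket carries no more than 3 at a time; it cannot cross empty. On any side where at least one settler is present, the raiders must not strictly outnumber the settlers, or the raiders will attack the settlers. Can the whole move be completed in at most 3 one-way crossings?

No

Counting alone: each trip to the east ledge takes at most 3 across and each return brings at least 1 back, so after t trips out (and t−1 returns) at most 3t − (t−1) of the 6 are across; that first reaches 6 at t = 3, so at least 5 crossings are needed.
Since 3 < 5, 3 crossings cannot be enough. (The shortest complete plan in fact takes 5:)
1. 2 raiders → the east ledge.  (the west ledge: 3S 1R; the east ledge: 0S 2R)
2. 1 raider ← the west ledge.  (the west ledge: 3S 2R; the east ledge: 0S 1R)
3. 3 settlers → the east ledge.  (the west ledge: 0S 2R; the east ledge: 3S 1R)
4. 1 raider ← the west ledge.  (the west ledge: 0S 3R; the east ledge: 3S 0R)
5. 3 raiders → the east ledge.  (the west ledge: 0S 0R; the east ledge: 3S 3R)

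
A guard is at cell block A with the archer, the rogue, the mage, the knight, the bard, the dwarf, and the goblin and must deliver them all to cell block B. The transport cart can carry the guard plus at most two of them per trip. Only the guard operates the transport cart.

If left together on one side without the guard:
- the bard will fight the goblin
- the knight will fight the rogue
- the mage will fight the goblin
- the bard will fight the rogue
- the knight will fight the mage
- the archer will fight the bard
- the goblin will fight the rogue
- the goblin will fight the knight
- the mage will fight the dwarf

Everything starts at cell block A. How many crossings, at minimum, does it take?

Whatever the first load, the items left behind include a forbidden pair without the guard. No opening move is safe, so no plan exists.

impossible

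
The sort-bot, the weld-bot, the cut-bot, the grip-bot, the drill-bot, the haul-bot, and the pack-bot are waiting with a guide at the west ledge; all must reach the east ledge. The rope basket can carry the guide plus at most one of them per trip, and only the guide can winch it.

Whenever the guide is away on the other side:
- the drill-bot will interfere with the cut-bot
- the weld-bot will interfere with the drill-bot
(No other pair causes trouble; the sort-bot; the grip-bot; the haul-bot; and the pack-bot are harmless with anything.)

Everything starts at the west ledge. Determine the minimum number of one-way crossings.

15

Counting alone: the guide can take at most 1 across per trip to the east ledge, so moving all 7 needs at least 7 loaded trips out, with a return between consecutive ones — at least 13 crossings.
The safety rule pushes this higher. Following every safe sequence of crossings, the most of the 7 that can be at the east ledge as the rope basket arrives there on crossing 13 is 6 — never all 7.
So no plan with fewer than 15 crossings exists, and this one achieves 15:
1. Guide goes to the east ledge with the drill-bot.
2. Guide goes back to the west ledge alone.
3. Guide goes to the east ledge with the sort-bot.
4. Guide goes back to the west ledge alone.
5. Guide goes to the east ledge with the weld-bot.
6. Guide goes back to the west ledge with the drill-bot.
7. Guide goes to the east ledge with the cut-bot.
8. Guide goes back to the west ledge alone.
9. Guide goes to the east ledge with the grip-bot.
10. Guide goes back to the west ledge alone.
11. Guide goes to the east ledge with the haul-bot.
12. Guide goes back to the west ledge alone.
13. Guide goes to the east ledge with the pack-bot.
14. Guide goes back to the west ledge alone.
15. Guide goes to the east ledge with the drill-bot.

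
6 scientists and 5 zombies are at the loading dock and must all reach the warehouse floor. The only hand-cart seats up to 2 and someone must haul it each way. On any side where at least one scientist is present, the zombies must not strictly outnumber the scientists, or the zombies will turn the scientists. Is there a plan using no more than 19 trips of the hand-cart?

Yes — this plan uses 19 crossings (≤ 19):
1. 2 zombies → the warehouse floor.  (the loading dock: 6S 3Z; the warehouse floor: 0S 2Z)
2. 1 zombie ← the loading dock.  (the loading dock: 6S 4Z; the warehouse floor: 0S 1Z)
3. 2 zombies → the warehouse floor.  (the loading dock: 6S 2Z; the warehouse floor: 0S 3Z)
4. 1 zombie ← the loading dock.  (the loading dock: 6S 3Z; the warehouse floor: 0S 2Z)
5. 2 scientists → the warehouse floor.  (the loading dock: 4S 3Z; the warehouse floor: 2S 2Z)
6. 1 zombie ← the loading dock.  (the loading dock: 4S 4Z; the warehouse floor: 2S 1Z)
7. 1 scientist and 1 zombie → the warehouse floor.  (the loading dock: 3S 3Z; the warehouse floor: 3S 2Z)
8. 1 scientist ← the loading dock.  (the loading dock: 4S 3Z; the warehouse floor: 2S 2Z)
9. 1 scientist and 1 zombie → the warehouse floor.  (the loading dock: 3S 2Z; the warehouse floor: 3S 3Z)
10. 1 zombie ← the loading dock.  (the loading dock: 3S 3Z; the warehouse floor: 3S 2Z)
11. 1 scientist and 1 zombie → the warehouse floor.  (the loading dock: 2S 2Z; the warehouse floor: 4S 3Z)
12. 1 scientist ← the loading dock.  (the loading dock: 3S 2Z; the warehouse floor: 3S 3Z)
13. 1 scientist and 1 zombie → the warehouse floor.  (the loading dock: 2S 1Z; the warehouse floor: 4S 4Z)
14. 1 zombie ← the loading dock.  (the loading dock: 2S 2Z; the warehouse floor: 4S 3Z)
15. 1 scientist and 1 zombie → the warehouse floor.  (the loading dock: 1S 1Z; the warehouse floor: 5S 4Z)
16. 1 scientist ← the loading dock.  (the loading dock: 2S 1Z; the warehouse floor: 4S 4Z)
17. 1 scientist and 1 zombie → the warehouse floor.  (the loading dock: 1S 0Z; the warehouse floor: 5S 5Z)
18. 1 zombie ← the loading dock.  (the loading dock: 1S 1Z; the warehouse floor: 5S 4Z)
19. 1 scientist and 1 zombie → the warehouse floor.  (the loading dock: 0S 0Z; the warehouse floor: 6S 5Z)

Yes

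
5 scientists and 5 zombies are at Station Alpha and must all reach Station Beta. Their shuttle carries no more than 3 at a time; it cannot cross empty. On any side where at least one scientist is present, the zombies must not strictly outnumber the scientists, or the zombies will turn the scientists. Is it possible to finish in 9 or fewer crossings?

No

Counting alone: each trip to Station Beta takes at most 3 across and each return brings at least 1 back, so after t trips out (and t−1 returns) at most 3t − (t−1) of the 10 are across; that first reaches 10 at t = 5, so at least 9 crossings are needed.
The safety rule pushes this higher. Following every safe sequence of crossings, the most of the 10 that can be at Station Beta as the shuttle arrives there on crossing 9 is 9 — never all 10.
So the move cannot be finished within 9 crossings. (The shortest complete plan takes 11:)
1. 2 zombies → Station Beta.  (Station Alpha: 5S 3Z; Station Beta: 0S 2Z)
2. 1 zombie ← Station Alpha.  (Station Alpha: 5S 4Z; Station Beta: 0S 1Z)
3. 3 zombies → Station Beta.  (Station Alpha: 5S 1Z; Station Beta: 0S 4Z)
4. 1 zombie ← Station Alpha.  (Station Alpha: 5S 2Z; Station Beta: 0S 3Z)
5. 3 scientists → Station Beta.  (Station Alpha: 2S 2Z; Station Beta: 3S 3Z)
6. 1 scientist and 1 zombie ← Station Alpha.  (Station Alpha: 3S 3Z; Station Beta: 2S 2Z)
7. 3 scientists → Station Beta.  (Station Alpha: 0S 3Z; Station Beta: 5S 2Z)
8. 1 zombie ← Station Alpha.  (Station Alpha: 0S 4Z; Station Beta: 5S 1Z)
9. 2 zombies → Station Beta.  (Station Alpha: 0S 2Z; Station Beta: 5S 3Z)
10. 1 zombie ← Station Alpha.  (Station Alpha: 0S 3Z; Station Beta: 5S 2Z)
11. 3 zombies → Station Beta.  (Station Alpha: 0S 0Z; Station Beta: 5S 5Z)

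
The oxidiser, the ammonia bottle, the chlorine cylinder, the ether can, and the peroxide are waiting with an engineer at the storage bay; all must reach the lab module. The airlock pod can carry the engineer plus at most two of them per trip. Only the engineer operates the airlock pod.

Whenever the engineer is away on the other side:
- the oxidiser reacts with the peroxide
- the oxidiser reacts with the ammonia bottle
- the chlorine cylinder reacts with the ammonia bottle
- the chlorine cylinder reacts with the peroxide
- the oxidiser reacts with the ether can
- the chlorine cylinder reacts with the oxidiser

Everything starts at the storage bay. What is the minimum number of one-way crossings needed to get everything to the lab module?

7

Counting alone: the engineer can take at most 2 across per trip to the lab module, so moving all 5 needs at least 3 loaded trips out, with a return between consecutive ones — at least 5 crossings.
The safety rule pushes this higher. Following every safe sequence of crossings, the most of the 5 that can be at the lab module as the airlock pod arrives there on crossing 5 is 4 — never all 5.
So no plan with fewer than 7 crossings exists, and this one achieves 7:
1. Engineer goes to the lab module with the chlorine cylinder and the oxidiser.
2. Engineer goes back to the storage bay with the oxidiser.
3. Engineer goes to the lab module with the ether can and the oxidiser.
4. Engineer goes back to the storage bay with the oxidiser.
5. Engineer goes to the lab module with the ammonia bottle and the peroxide.
6. Engineer goes back to the storage bay with the chlorine cylinder.
7. Engineer goes to the lab module with the chlorine cylinder and the oxidiser.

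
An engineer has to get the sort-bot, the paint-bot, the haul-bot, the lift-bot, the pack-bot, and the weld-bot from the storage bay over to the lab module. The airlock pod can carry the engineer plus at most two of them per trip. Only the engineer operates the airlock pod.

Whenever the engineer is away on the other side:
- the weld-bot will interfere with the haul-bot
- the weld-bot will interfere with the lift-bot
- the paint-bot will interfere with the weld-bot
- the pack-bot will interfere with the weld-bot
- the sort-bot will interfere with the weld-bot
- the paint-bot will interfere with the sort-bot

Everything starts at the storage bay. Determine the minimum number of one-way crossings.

9

Counting alone: the engineer can take at most 2 across per trip to the lab module, so moving all 6 needs at least 3 loaded trips out, with a return between consecutive ones — at least 5 crossings.
The safety rule pushes this higher. Following every safe sequence of crossings, the most of the 6 that can be at the lab module as the airlock pod arrives there on crossings 5, 7 is 4, 5 respectively — never all 6.
So no plan with fewer than 9 crossings exists, and this one achieves 9:
1. Engineer goes to the lab module with the sort-bot and the weld-bot.
2. Engineer goes back to the storage bay with the sort-bot.
3. Engineer goes to the lab module with the haul-bot and the sort-bot.
4. Engineer goes back to the storage bay with the weld-bot.
5. Engineer goes to the lab module with the lift-bot and the weld-bot.
6. Engineer goes back to the storage bay with the weld-bot.
7. Engineer goes to the lab module with the pack-bot and the paint-bot.
8. Engineer goes back to the storage bay with the sort-bot.
9. Engineer goes to the lab module with the sort-bot and the weld-bot.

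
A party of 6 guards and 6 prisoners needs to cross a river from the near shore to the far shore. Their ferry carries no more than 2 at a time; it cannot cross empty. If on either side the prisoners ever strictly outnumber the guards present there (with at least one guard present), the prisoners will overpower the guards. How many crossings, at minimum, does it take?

Following every safe sequence of crossings from the start, the most of the 12 that can be at the far shore as the ferry arrives there on crossings 1, 3, 5, 7, 9 is 2, 3, 4, 5, 6 respectively; the best ever achieved is 6 of 12.
From crossing 11 on, no configuration arises that was not already reachable earlier: only 15 distinct safe configurations (who is on which side, and where the ferry is) can ever be reached, none of them has everyone across, and every continuation just revisits them. They are: 0 guards + 0 prisoners across (ferry back at the start); 0 guards + 1 prisoner across (ferry there); 0 guards + 1 prisoner across (ferry back at the start); 0 guards + 2 prisoners across (ferry there); 0 guards + 2 prisoners across (ferry back at the start); 0 guards + 3 prisoners across (ferry there); 0 guards + 3 prisoners across (ferry back at the start); 0 guards + 4 prisoners across (ferry there); 0 guards + 4 prisoners across (ferry back at the start); 0 guards + 5 prisoners across (ferry there); 0 guards + 5 prisoners across (ferry back at the start); 0 guards + 6 prisoners across (ferry there); 1 guard + 1 prisoner across (ferry there); 1 guard + 1 prisoner across (ferry back at the start); 2 guards + 2 prisoners across (ferry there). So no valid plan exists.

impossible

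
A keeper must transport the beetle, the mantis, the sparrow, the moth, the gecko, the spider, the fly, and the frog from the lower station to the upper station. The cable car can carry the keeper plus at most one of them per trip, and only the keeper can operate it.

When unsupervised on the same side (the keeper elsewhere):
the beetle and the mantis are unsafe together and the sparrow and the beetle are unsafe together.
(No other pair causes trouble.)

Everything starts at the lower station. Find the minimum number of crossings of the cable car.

17

Counting alone: the keeper can take at most 1 across per trip to the upper station, so moving all 8 needs at least 8 loaded trips out, with a return between consecutive ones — at least 15 crossings.
The safety rule pushes this higher. Following every safe sequence of crossings, the most of the 8 that can be at the upper station as the cable car arrives there on crossing 15 is 7 — never all 8.
So no plan with fewer than 17 crossings exists, and this one achieves 17:
1. Keeper goes to the upper station with the beetle.
2. Keeper goes back to the lower station alone.
3. Keeper goes to the upper station with the mantis.
4. Keeper goes back to the lower station with the beetle.
5. Keeper goes to the upper station with the sparrow.
6. Keeper goes back to the lower station alone.
7. Keeper goes to the upper station with the moth.
8. Keeper goes back to the lower station alone.
9. Keeper goes to the upper station with the gecko.
10. Keeper goes back to the lower station alone.
11. Keeper goes to the upper station with the spider.
12. Keeper goes back to the lower station alone.
13. Keeper goes to the upper station with the fly.
14. Keeper goes back to the lower station alone.
15. Keeper goes to the upper station with the frog.
16. Keeper goes back to the lower station alone.
17. Keeper goes to the upper station with the beetle.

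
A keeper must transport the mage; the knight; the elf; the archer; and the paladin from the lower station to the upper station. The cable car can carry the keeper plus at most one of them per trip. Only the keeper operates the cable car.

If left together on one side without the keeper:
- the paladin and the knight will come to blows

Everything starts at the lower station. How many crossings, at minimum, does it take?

9

Counting alone: the keeper can take at most 1 across per trip to the upper station, so moving all 5 needs at least 5 loaded trips out, with a return between consecutive ones — at least 9 crossings.
The plan below uses exactly 9 crossings, so it is optimal:
1. Keeper goes to the upper station with the knight.  [the lower station: the archer, the elf, the mage, the paladin | the upper station: the knight]
2. Keeper goes back to the lower station alone.  [the lower station: the archer, the elf, the mage, the paladin | the upper station: the knight]
3. Keeper goes to the upper station with the mage.  [the lower station: the archer, the elf, the paladin | the upper station: the knight, the mage]
4. Keeper goes back to the lower station alone.  [the lower station: the archer, the elf, the paladin | the upper station: the knight, the mage]
5. Keeper goes to the upper station with the elf.  [the lower station: the archer, the paladin | the upper station: the elf, the knight, the mage]
6. Keeper goes back to the lower station alone.  [the lower station: the archer, the paladin | the upper station: the elf, the knight, the mage]
7. Keeper goes to the upper station with the archer.  [the lower station: the paladin | the upper station: the archer, the elf, the knight, the mage]
8. Keeper goes back to the lower station alone.  [the lower station: the paladin | the upper station: the archer, the elf, the knight, the mage]
9. Keeper goes to the upper station with the paladin.  [the lower station: — | the upper station: the archer, the elf, the knight, the mage, the paladin]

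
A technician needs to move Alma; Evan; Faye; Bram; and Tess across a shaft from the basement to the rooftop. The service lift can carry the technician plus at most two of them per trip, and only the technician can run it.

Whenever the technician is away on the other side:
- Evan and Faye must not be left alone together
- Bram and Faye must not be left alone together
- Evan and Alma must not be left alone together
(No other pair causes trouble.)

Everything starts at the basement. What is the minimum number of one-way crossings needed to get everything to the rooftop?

5

Counting alone: the technician can take at most 2 across per trip to the rooftop, so moving all 5 needs at least 3 loaded trips out, with a return between consecutive ones — at least 5 crossings.
The plan below uses exactly 5 crossings, so it is optimal:
1. Technician goes to the rooftop with Alma and Faye.
2. Technician goes back to the basement alone.
3. Technician goes to the rooftop with Tess.
4. Technician goes back to the basement alone.
5. Technician goes to the rooftop with Bram and Evan.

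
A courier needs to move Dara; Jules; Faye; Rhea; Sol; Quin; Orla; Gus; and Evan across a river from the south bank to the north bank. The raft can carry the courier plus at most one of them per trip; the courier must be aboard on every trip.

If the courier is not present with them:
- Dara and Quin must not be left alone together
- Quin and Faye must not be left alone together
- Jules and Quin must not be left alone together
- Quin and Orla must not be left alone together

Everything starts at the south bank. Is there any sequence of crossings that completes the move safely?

No

Following every safe sequence of crossings from the start, the most of the 9 that can be at the north bank as the raft arrives there on crossings 1, 3, 5, 7, 9, 11 is 1, 2, 3, 4, 5, 6 respectively; the best ever achieved is 6 of 9.
From crossing 13 on, no configuration arises that was not already reachable earlier: only 176 distinct safe configurations (who is on which side, and where the raft is) can ever be reached, none of them has everyone across, and every continuation just revisits them. So no valid plan exists.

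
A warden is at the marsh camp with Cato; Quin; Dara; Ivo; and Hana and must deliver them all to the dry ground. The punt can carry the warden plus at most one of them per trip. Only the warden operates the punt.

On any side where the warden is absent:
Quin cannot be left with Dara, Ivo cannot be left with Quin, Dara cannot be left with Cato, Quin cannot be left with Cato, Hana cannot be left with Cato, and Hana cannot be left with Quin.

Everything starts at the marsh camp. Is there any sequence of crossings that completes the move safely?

No

Whatever the first load, the items left behind include a forbidden pair without the warden. No opening move is safe, so no plan exists.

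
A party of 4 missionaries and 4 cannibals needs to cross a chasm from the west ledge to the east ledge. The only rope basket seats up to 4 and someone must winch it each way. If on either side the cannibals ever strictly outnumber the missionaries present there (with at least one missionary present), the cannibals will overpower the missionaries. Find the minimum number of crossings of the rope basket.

5

Counting alone: each trip to the east ledge takes at most 4 across and each return brings at least 1 back, so after t trips out (and t−1 returns) at most 4t − (t−1) of the 8 are across; that first reaches 8 at t = 3, so at least 5 crossings are needed.
The plan below uses exactly 5 crossings, so it is optimal:
1. 2 cannibals → the east ledge.  (the west ledge: 4M 2C; the east ledge: 0M 2C)
2. 1 cannibal ← the west ledge.  (the west ledge: 4M 3C; the east ledge: 0M 1C)
3. 4 missionaries → the east ledge.  (the west ledge: 0M 3C; the east ledge: 4M 1C)
4. 1 cannibal ← the west ledge.  (the west ledge: 0M 4C; the east ledge: 4M 0C)
5. 4 cannibals → the east ledge.  (the west ledge: 0M 0C; the east ledge: 4M 4C)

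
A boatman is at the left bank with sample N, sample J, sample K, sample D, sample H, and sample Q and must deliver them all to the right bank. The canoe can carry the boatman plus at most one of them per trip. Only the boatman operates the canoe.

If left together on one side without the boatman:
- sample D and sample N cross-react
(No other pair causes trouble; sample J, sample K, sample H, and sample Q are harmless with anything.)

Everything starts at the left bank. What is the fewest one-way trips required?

11

Counting alone: the boatman can take at most 1 across per trip to the right bank, so moving all 6 needs at least 6 loaded trips out, with a return between consecutive ones — at least 11 crossings.
The plan below uses exactly 11 crossings, so it is optimal:
1. Boatman goes to the right bank with sample N.
2. Boatman goes back to the left bank alone.
3. Boatman goes to the right bank with sample J.
4. Boatman goes back to the left bank alone.
5. Boatman goes to the right bank with sample K.
6. Boatman goes back to the left bank alone.
7. Boatman goes to the right bank with sample H.
8. Boatman goes back to the left bank alone.
9. Boatman goes to the right bank with sample Q.
10. Boatman goes back to the left bank alone.
11. Boatman goes to the right bank with sample D.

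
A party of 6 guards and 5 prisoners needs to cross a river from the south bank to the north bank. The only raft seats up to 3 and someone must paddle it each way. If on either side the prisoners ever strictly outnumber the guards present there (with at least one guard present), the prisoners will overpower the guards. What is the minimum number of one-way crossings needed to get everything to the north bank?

Counting alone: each trip to the north bank takes at most 3 across and each return brings at least 1 back, so after t trips out (and t−1 returns) at most 3t − (t−1) of the 11 are across; that first reaches 11 at t = 5, so at least 9 crossings are needed.
The plan below uses exactly 9 crossings, so it is optimal:
1. 3 prisoners → the north bank.  (the south bank: 6G 2P; the north bank: 0G 3P)
2. 1 prisoner ← the south bank.  (the south bank: 6G 3P; the north bank: 0G 2P)
3. 3 guards → the north bank.  (the south bank: 3G 3P; the north bank: 3G 2P)
4. 1 guard ← the south bank.  (the south bank: 4G 3P; the north bank: 2G 2P)
5. 2 guards and 1 prisoner → the north bank.  (the south bank: 2G 2P; the north bank: 4G 3P)
6. 1 guard ← the south bank.  (the south bank: 3G 2P; the north bank: 3G 3P)
7. 2 guards and 1 prisoner → the north bank.  (the south bank: 1G 1P; the north bank: 5G 4P)
8. 1 guard ← the south bank.  (the south bank: 2G 1P; the north bank: 4G 4P)
9. 2 guards and 1 prisoner → the north bank.  (the south bank: 0G 0P; the north bank: 6G 5P)

9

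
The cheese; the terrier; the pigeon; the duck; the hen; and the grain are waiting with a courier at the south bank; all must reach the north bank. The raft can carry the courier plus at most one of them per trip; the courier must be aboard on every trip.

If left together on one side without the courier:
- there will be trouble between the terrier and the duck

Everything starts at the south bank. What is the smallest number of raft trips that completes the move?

Counting alone: the courier can take at most 1 across per trip to the north bank, so moving all 6 needs at least 6 loaded trips out, with a return between consecutive ones — at least 11 crossings.
The plan below uses exactly 11 crossings, so it is optimal:
1. Courier goes to the north bank with the terrier.
2. Courier goes back to the south bank alone.
3. Courier goes to the north bank with the cheese.
4. Courier goes back to the south bank alone.
5. Courier goes to the north bank with the pigeon.
6. Courier goes back to the south bank alone.
7. Courier goes to the north bank with the hen.
8. Courier goes back to the south bank alone.
9. Courier goes to the north bank with the grain.
10. Courier goes back to the south bank alone.
11. Courier goes to the north bank with the duck.

11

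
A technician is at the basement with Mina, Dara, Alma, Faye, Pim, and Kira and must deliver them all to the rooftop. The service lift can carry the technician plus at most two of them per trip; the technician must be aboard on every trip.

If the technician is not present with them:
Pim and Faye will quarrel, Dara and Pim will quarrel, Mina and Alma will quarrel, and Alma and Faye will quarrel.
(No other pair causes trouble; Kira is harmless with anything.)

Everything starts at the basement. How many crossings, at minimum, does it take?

Counting alone: the technician can take at most 2 across per trip to the rooftop, so moving all 6 needs at least 3 loaded trips out, with a return between consecutive ones — at least 5 crossings.
The safety rule pushes this higher. Following every safe sequence of crossings, the most of the 6 that can be at the rooftop as the service lift arrives there on crossing 5 is 5 — never all 6.
So no plan with fewer than 7 crossings exists, and this one achieves 7:
1. Technician goes to the rooftop with Alma and Pim.  [the basement: Dara, Faye, Kira, Mina | the rooftop: Alma, Pim]
2. Technician goes back to the basement alone.  [the basement: Dara, Faye, Kira, Mina | the rooftop: Alma, Pim]
3. Technician goes to the rooftop with Dara and Mina.  [the basement: Faye, Kira | the rooftop: Alma, Dara, Mina, Pim]
4. Technician goes back to the basement with Alma and Pim.  [the basement: Alma, Faye, Kira, Pim | the rooftop: Dara, Mina]
5. Technician goes to the rooftop with Faye and Kira.  [the basement: Alma, Pim | the rooftop: Dara, Faye, Kira, Mina]
6. Technician goes back to the basement alone.  [the basement: Alma, Pim | the rooftop: Dara, Faye, Kira, Mina]
7. Technician goes to the rooftop with Alma and Pim.  [the basement: — | the rooftop: Alma, Dara, Faye, Kira, Mina, Pim]

7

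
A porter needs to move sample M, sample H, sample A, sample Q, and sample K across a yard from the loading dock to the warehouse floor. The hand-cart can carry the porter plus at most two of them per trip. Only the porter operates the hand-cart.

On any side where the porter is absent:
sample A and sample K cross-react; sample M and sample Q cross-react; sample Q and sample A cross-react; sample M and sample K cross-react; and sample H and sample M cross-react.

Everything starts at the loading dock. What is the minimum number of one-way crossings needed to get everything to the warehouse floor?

Counting alone: the porter can take at most 2 across per trip to the warehouse floor, so moving all 5 needs at least 3 loaded trips out, with a return between consecutive ones — at least 5 crossings.
The safety rule pushes this higher. Following every safe sequence of crossings, the most of the 5 that can be at the warehouse floor as the hand-cart arrives there on crossing 5 is 4 — never all 5.
So no plan with fewer than 7 crossings exists, and this one achieves 7:
1. Porter goes to the warehouse floor with sample A and sample M.  [the loading dock: sample H, sample K, sample Q | the warehouse floor: sample A, sample M]
2. Porter goes back to the loading dock alone.  [the loading dock: sample H, sample K, sample Q | the warehouse floor: sample A, sample M]
3. Porter goes to the warehouse floor with sample H.  [the loading dock: sample K, sample Q | the warehouse floor: sample A, sample H, sample M]
4. Porter goes back to the loading dock with sample M.  [the loading dock: sample K, sample M, sample Q | the warehouse floor: sample A, sample H]
5. Porter goes to the warehouse floor with sample K and sample Q.  [the loading dock: sample M | the warehouse floor: sample A, sample H, sample K, sample Q]
6. Porter goes back to the loading dock with sample A.  [the loading dock: sample A, sample M | the warehouse floor: sample H, sample K, sample Q]
7. Porter goes to the warehouse floor with sample A and sample M.  [the loading dock: — | the warehouse floor: sample A, sample H, sample K, sample M, sample Q]

7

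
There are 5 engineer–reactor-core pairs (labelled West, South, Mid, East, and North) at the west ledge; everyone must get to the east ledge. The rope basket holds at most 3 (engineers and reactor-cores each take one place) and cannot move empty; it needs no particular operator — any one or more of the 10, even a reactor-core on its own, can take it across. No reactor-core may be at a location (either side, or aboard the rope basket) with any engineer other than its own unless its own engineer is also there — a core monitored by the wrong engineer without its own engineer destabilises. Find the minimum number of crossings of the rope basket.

11

Counting alone: each trip to the east ledge takes at most 3 across and each return brings at least 1 back, so after t trips out (and t−1 returns) at most 3t − (t−1) of the 10 are across; that first reaches 10 at t = 5, so at least 9 crossings are needed.
The safety rule pushes this higher. Following every safe sequence of crossings, the most of the 10 that can be at the east ledge as the rope basket arrives there on crossing 9 is 9 — never all 10.
So no plan with fewer than 11 crossings exists, and this one achieves 11:
1. engineer West and reactor-core West cross → the east ledge.
2. engineer West crosses ← the west ledge.
3. reactor-core East, reactor-core Mid, and reactor-core South cross → the east ledge.
4. reactor-core West crosses ← the west ledge.
5. engineer East, engineer Mid, and engineer South cross → the east ledge.
6. engineer South and reactor-core South cross ← the west ledge.
7. engineer North, engineer South, and engineer West cross → the east ledge.
8. reactor-core Mid crosses ← the west ledge.
9. reactor-core South and reactor-core West cross → the east ledge.
10. reactor-core West crosses ← the west ledge.
11. reactor-core Mid, reactor-core North, and reactor-core West cross → the east ledge.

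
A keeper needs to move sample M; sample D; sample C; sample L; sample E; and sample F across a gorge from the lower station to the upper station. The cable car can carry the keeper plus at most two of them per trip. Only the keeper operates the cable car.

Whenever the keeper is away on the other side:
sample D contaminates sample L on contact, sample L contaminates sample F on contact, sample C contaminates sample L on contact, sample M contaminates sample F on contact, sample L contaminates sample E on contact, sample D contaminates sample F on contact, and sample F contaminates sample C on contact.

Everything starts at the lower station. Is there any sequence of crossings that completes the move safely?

1. Keeper goes to the upper station with sample F and sample L.
2. Keeper goes back to the lower station with sample L.
3. Keeper goes to the upper station with sample L and sample M.
4. Keeper goes back to the lower station with sample F.
5. Keeper goes to the upper station with sample C and sample D.
6. Keeper goes back to the lower station with sample L.
7. Keeper goes to the upper station with sample E and sample L.
8. Keeper goes back to the lower station with sample L.
9. Keeper goes to the upper station with sample F and sample L.

Yes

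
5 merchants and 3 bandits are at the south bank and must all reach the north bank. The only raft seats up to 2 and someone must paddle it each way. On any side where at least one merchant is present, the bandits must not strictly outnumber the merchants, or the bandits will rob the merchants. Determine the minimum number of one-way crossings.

13

Counting alone: each trip to the north bank takes at most 2 across and each return brings at least 1 back, so after t trips out (and t−1 returns) at most 2t − (t−1) of the 8 are across; that first reaches 8 at t = 7, so at least 13 crossings are needed.
The plan below uses exactly 13 crossings, so it is optimal:
1. 2 bandits → the north bank.  (the south bank: 5M 1B; the north bank: 0M 2B)
2. 1 bandit ← the south bank.  (the south bank: 5M 2B; the north bank: 0M 1B)
3. 2 bandits → the north bank.  (the south bank: 5M 0B; the north bank: 0M 3B)
4. 1 bandit ← the south bank.  (the south bank: 5M 1B; the north bank: 0M 2B)
5. 2 merchants → the north bank.  (the south bank: 3M 1B; the north bank: 2M 2B)
6. 1 bandit ← the south bank.  (the south bank: 3M 2B; the north bank: 2M 1B)
7. 1 merchant and 1 bandit → the north bank.  (the south bank: 2M 1B; the north bank: 3M 2B)
8. 1 bandit ← the south bank.  (the south bank: 2M 2B; the north bank: 3M 1B)
9. 2 bandits → the north bank.  (the south bank: 2M 0B; the north bank: 3M 3B)
10. 1 bandit ← the south bank.  (the south bank: 2M 1B; the north bank: 3M 2B)
11. 1 merchant and 1 bandit → the north bank.  (the south bank: 1M 0B; the north bank: 4M 3B)
12. 1 bandit ← the south bank.  (the south bank: 1M 1B; the north bank: 4M 2B)
13. 1 merchant and 1 bandit → the north bank.  (the south bank: 0M 0B; the north bank: 5M 3B)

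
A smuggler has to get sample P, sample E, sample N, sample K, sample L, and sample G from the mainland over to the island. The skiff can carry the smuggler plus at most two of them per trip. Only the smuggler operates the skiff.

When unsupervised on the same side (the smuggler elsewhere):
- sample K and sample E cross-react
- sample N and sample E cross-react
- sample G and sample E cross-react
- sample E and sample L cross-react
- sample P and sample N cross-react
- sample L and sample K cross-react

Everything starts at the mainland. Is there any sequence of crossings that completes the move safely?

No

Whatever the first load, the items left behind include a forbidden pair without the smuggler. No opening move is safe, so no plan exists.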